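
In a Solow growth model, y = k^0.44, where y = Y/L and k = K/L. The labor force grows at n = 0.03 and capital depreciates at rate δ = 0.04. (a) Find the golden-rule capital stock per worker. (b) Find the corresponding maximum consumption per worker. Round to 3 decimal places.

n + δ = 0.03 + 0.04 = 0.07.
Golden rule sets MPK = n+δ: 0.44·k^(0.44−1) = 0.07, so k_gold = (0.44/0.07)^(1/0.56) ≈ 26.6461.
y_gold = 26.6461^0.44 ≈ 4.2391; c_gold = y_gold − 0.07·k_gold ≈ 2.3739.

(a) k_gold ≈ 26.646; (b) c_gold ≈ 2.374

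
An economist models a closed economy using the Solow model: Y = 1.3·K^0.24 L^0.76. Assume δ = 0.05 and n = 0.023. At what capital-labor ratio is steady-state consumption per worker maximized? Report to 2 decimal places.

The effective depreciation rate is n + δ = 0.023 + 0.05 = 0.073.
Golden rule sets MPK = n+δ: 0.24·1.3·k^(0.24−1) = 0.073, so k_gold = (0.24·1.3/0.073)^(1/0.76) ≈ 6.7615.

k_gold ≈ 6.76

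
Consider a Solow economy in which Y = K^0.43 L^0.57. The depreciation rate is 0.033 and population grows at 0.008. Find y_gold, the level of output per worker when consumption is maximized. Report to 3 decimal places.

Capital per worker breaks even when investment replaces (n + δ)·k; here n + δ = 0.041.
Golden rule sets MPK = n+δ: 0.43·k^(0.43−1) = 0.041, so k_gold = (0.43/0.041)^(1/0.57) ≈ 61.7554.
Output: y_gold = k_gold^0.43 = 61.7554^0.43 ≈ 5.8883.

y_gold ≈ 5.888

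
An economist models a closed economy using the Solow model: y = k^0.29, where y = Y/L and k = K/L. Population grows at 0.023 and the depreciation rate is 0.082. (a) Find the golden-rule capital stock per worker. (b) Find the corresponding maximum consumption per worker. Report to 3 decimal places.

(a) k_gold ≈ 4.182; (b) c_gold ≈ 1.075

Capital per worker breaks even when investment replaces (n + δ)·k; here n + δ = 0.105.
Maximizing c = f(k) − (n+δ)·k gives f'(k) = n+δ, i.e. 0.29·k^(0.29−1) = 0.105, so k_gold = (0.29/0.105)^(1/0.71) ≈ 4.1824.
y_gold = 4.1824^0.29 ≈ 1.5143; c_gold = y_gold − 0.105·k_gold ≈ 1.0752.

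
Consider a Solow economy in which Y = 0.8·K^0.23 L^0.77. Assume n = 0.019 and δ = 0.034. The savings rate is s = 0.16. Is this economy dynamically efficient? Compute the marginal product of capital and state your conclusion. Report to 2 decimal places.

Capital per worker breaks even when investment replaces (n + δ)·k; here n + δ = 0.053.
Steady-state k*: s·A·k^0.23 = 0.053·k gives k* = (0.16·0.8/0.053)^(1/0.77) ≈ 3.1428.
MPK = 0.23·0.8·3.1428^(-0.77) ≈ 0.0762.
MPK > n+δ = 0.053, so the economy is dynamically efficient (under-saving).

dynamically efficient; MPK ≈ 0.08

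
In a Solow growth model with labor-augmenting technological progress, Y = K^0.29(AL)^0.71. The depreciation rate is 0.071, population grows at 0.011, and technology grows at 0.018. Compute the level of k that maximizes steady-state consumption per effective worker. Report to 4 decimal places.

k_gold ≈ 4.4799

n + g + δ = 0.011 + 0.018 + 0.071 = 0.1.
Setting f'(k) = n+g+δ gives 0.29·k^(0.29−1) = 0.1, hence k_gold = (0.29/0.1)^(1/0.71) ≈ 4.4799.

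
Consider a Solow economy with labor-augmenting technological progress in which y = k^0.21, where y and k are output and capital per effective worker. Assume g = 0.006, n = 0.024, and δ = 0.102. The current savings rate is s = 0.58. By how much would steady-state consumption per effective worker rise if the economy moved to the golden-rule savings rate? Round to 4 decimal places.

n + g + δ = 0.024 + 0.006 + 0.102 = 0.132.
Current steady state (s = 0.58): k* = (0.58/0.132)^(1/0.79) ≈ 6.5124, y* = 6.5124^0.21 ≈ 1.4821, c* = (1−0.58)·1.4821 ≈ 0.6225.
Setting f'(k) = n+g+δ gives 0.21·k^(0.21−1) = 0.132, hence k_gold = (0.21/0.132)^(1/0.79) ≈ 1.7999.
y_gold = 1.7999^0.21 ≈ 1.1314, c_gold = y_gold − 0.132·k_gold ≈ 0.8938.
Gain: Δc = 0.8938 − 0.6225 ≈ 0.2713.

Δc ≈ 0.2713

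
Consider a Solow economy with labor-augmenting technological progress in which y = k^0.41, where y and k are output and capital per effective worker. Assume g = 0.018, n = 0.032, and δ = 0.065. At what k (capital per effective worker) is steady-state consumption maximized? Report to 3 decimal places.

k_gold ≈ 8.625

Break-even investment rate: n + g + δ = 0.032 + 0.018 + 0.065 = 0.115.
Setting f'(k) = n+g+δ gives 0.41·k^(0.41−1) = 0.115, hence k_gold = (0.41/0.115)^(1/0.59) ≈ 8.6246.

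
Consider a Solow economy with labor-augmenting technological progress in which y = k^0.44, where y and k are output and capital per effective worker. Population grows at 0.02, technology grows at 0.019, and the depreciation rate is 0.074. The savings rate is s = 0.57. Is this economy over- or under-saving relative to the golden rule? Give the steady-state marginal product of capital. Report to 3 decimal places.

over-saving; MPK ≈ 0.087

The effective depreciation rate is n + g + δ = 0.02 + 0.019 + 0.074 = 0.113.
Steady-state k*: s·k^0.44 = 0.113·k gives k* = (0.57/0.113)^(1/0.56) ≈ 17.9884.
MPK = 0.44·17.9884^(-0.56) ≈ 0.0872.
MPK < n+g+δ = 0.113, so the economy is dynamically inefficient (over-saving).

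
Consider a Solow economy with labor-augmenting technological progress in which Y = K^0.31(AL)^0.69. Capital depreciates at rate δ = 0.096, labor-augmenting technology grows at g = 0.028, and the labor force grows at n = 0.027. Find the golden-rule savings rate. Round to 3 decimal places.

n + g + δ = 0.027 + 0.028 + 0.096 = 0.151.
At the golden rule MPK = n+g+δ, and in any Cobb-Douglas steady state s = (n+g+δ)·k/y = MPK·k/y = capital's share 0.31.

s_gold = 0.310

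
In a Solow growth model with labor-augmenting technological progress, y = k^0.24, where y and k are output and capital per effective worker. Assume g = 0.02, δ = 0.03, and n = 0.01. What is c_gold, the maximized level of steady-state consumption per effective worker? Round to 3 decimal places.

n + g + δ = 0.01 + 0.02 + 0.03 = 0.06.
At the golden rule the marginal product of capital equals n+g+δ: 0.24·k^(0.24−1) = 0.06. Solving, k_gold = (0.24/0.06)^(1/0.76) ≈ 6.1970.
y_gold = 6.1970^0.24 ≈ 1.5493.
c_gold = y_gold − (n+g+δ)·k_gold = 1.5493 − 0.06·6.1970 ≈ 1.1774.

c_gold ≈ 1.177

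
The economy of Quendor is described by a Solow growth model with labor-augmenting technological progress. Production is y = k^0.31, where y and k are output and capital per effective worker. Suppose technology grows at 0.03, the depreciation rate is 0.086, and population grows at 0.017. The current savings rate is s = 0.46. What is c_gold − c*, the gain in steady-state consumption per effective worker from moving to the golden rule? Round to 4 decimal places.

The effective depreciation rate is n + g + δ = 0.017 + 0.03 + 0.086 = 0.133.
Current steady state (s = 0.46): k* = (0.46/0.133)^(1/0.69) ≈ 6.0398, y* = 6.0398^0.31 ≈ 1.7463, c* = (1−0.46)·1.7463 ≈ 0.9430.
Golden rule sets MPK = n+g+δ: 0.31·k^(0.31−1) = 0.133, so k_gold = (0.31/0.133)^(1/0.69) ≈ 3.4090.
y_gold = 3.4090^0.31 ≈ 1.4626, c_gold = y_gold − 0.133·k_gold ≈ 1.0092.
Gain: Δc = 1.0092 − 0.9430 ≈ 0.0662.

Δc ≈ 0.0662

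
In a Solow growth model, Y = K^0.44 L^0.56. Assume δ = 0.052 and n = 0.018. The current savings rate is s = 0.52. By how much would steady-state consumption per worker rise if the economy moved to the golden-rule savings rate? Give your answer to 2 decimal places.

n + δ = 0.018 + 0.052 = 0.07.
Current steady state (s = 0.52): k* = (0.52/0.07)^(1/0.56) ≈ 35.9077, y* = 35.9077^0.44 ≈ 4.8337, c* = (1−0.52)·4.8337 ≈ 2.3202.
At the golden rule the marginal product of capital equals n+δ: 0.44·k^(0.44−1) = 0.07. Solving, k_gold = (0.44/0.07)^(1/0.56) ≈ 26.6461.
y_gold = 26.6461^0.44 ≈ 4.2391, c_gold = y_gold − 0.07·k_gold ≈ 2.3739.
Gain: Δc = 2.3739 − 2.3202 ≈ 0.0537.

Δc ≈ 0.05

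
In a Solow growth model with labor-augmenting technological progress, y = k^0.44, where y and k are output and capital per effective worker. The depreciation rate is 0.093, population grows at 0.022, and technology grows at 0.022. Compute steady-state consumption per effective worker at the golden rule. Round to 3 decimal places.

c_gold ≈ 1.401

Capital per effective worker breaks even when investment replaces (n + g + δ)·k; here n + g + δ = 0.137.
At the golden rule the marginal product of capital equals n+g+δ: 0.44·k^(0.44−1) = 0.137. Solving, k_gold = (0.44/0.137)^(1/0.56) ≈ 8.0330.
y_gold = 8.0330^0.44 ≈ 2.5012.
c_gold = y_gold − (n+g+δ)·k_gold = 2.5012 − 0.137·8.0330 ≈ 1.4007.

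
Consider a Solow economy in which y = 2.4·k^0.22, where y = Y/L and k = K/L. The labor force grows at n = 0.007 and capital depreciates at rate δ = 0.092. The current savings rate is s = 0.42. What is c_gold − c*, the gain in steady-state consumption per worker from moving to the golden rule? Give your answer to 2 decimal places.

Δc ≈ 0.32

Capital per worker breaks even when investment replaces (n + δ)·k; here n + δ = 0.099.
Current steady state (s = 0.42): k* = (0.42·2.4/0.099)^(1/0.78) ≈ 19.5922, y* = 2.4·19.5922^0.22 ≈ 4.6182, c* = (1−0.42)·4.6182 ≈ 2.6785.
Golden rule sets MPK = n+δ: 0.22·2.4·k^(0.22−1) = 0.099, so k_gold = (0.22·2.4/0.099)^(1/0.78) ≈ 8.5516.
y_gold = 2.4·8.5516^0.22 ≈ 3.8482, c_gold = y_gold − 0.099·k_gold ≈ 3.0016.
Gain: Δc = 3.0016 − 2.6785 ≈ 0.3231.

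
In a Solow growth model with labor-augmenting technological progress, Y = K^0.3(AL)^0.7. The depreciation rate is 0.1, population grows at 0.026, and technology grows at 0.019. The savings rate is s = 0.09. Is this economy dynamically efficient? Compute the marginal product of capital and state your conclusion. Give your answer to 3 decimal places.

Break-even investment rate: n + g + δ = 0.026 + 0.019 + 0.1 = 0.145.
Steady-state k*: s·k^0.3 = 0.145·k gives k* = (0.09/0.145)^(1/0.7) ≈ 0.5059.
MPK = 0.3·0.5059^(-0.7) ≈ 0.4833.
MPK > n+g+δ = 0.145, so the economy is dynamically efficient (under-saving).

dynamically efficient; MPK ≈ 0.483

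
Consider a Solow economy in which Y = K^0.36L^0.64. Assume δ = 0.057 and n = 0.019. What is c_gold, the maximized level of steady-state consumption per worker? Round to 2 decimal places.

Break-even investment rate: n + δ = 0.019 + 0.057 = 0.076.
Maximizing c = f(k) − (n+δ)·k gives f'(k) = n+δ, i.e. 0.36·k^(0.36−1) = 0.076, so k_gold = (0.36/0.076)^(1/0.64) ≈ 11.3619.
y_gold = 11.3619^0.36 ≈ 2.3986.
c_gold = y_gold − (n+δ)·k_gold = 2.3986 − 0.076·11.3619 ≈ 1.5351.

c_gold ≈ 1.54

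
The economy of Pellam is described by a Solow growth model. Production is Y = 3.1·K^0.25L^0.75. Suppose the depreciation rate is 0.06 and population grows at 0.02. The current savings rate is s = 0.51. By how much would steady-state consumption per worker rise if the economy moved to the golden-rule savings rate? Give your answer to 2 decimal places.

n + δ = 0.02 + 0.06 = 0.08.
Current steady state (s = 0.51): k* = (0.51·3.1/0.08)^(1/0.75) ≈ 53.4305, y* = 3.1·53.4305^0.25 ≈ 8.3813, c* = (1−0.51)·8.3813 ≈ 4.1068.
Setting f'(k) = n+δ gives 0.25·3.1·k^(0.25−1) = 0.08, hence k_gold = (0.25·3.1/0.08)^(1/0.75) ≈ 20.6514.
y_gold = 3.1·20.6514^0.25 ≈ 6.6084, c_gold = y_gold − 0.08·k_gold ≈ 4.9563.
Gain: Δc = 4.9563 − 4.1068 ≈ 0.8495.

Δc ≈ 0.85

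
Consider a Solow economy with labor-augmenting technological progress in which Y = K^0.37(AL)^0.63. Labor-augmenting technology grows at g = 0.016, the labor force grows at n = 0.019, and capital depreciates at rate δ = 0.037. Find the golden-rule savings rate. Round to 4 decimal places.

s_gold = 0.3700

The effective depreciation rate is n + g + δ = 0.019 + 0.016 + 0.037 = 0.072.
At the golden rule MPK = n+g+δ, and in any Cobb-Douglas steady state s = (n+g+δ)·k/y = MPK·k/y = capital's share 0.37.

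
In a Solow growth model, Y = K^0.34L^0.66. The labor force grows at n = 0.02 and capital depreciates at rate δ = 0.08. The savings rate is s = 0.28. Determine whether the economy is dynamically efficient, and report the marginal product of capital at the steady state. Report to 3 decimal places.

dynamically efficient; MPK ≈ 0.121

Break-even investment rate: n + δ = 0.02 + 0.08 = 0.1.
Steady-state k*: s·k^0.34 = 0.1·k gives k* = (0.28/0.1)^(1/0.66) ≈ 4.7590.
MPK = 0.34·4.7590^(-0.66) ≈ 0.1214.
MPK > n+δ = 0.1, so the economy is dynamically efficient (under-saving).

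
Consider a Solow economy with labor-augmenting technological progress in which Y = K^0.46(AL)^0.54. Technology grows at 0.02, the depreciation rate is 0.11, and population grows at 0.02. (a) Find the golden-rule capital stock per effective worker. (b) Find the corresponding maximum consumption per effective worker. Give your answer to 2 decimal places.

(a) k_gold ≈ 7.97; (b) c_gold ≈ 1.40

n + g + δ = 0.02 + 0.02 + 0.11 = 0.15.
Setting f'(k) = n+g+δ gives 0.46·k^(0.46−1) = 0.15, hence k_gold = (0.46/0.15)^(1/0.54) ≈ 7.9659.
y_gold = 7.9659^0.46 ≈ 2.5976; c_gold = y_gold − 0.15·k_gold ≈ 1.4027.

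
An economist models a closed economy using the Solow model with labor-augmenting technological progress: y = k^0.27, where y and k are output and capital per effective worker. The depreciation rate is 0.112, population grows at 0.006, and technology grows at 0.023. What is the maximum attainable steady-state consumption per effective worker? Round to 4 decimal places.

c_gold ≈ 0.9283

Break-even investment rate: n + g + δ = 0.006 + 0.023 + 0.112 = 0.141.
Maximizing c = f(k) − (n+g+δ)·k gives f'(k) = n+g+δ, i.e. 0.27·k^(0.27−1) = 0.141, so k_gold = (0.27/0.141)^(1/0.73) ≈ 2.4350.
y_gold = 2.4350^0.27 ≈ 1.2716.
c_gold = y_gold − (n+g+δ)·k_gold = 1.2716 − 0.141·2.4350 ≈ 0.9283.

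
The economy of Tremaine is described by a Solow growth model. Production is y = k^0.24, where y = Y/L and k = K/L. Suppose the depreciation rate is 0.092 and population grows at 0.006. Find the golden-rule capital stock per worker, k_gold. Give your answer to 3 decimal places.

k_gold ≈ 3.250

The effective depreciation rate is n + δ = 0.006 + 0.092 = 0.098.
Setting f'(k) = n+δ gives 0.24·k^(0.24−1) = 0.098, hence k_gold = (0.24/0.098)^(1/0.76) ≈ 3.2495.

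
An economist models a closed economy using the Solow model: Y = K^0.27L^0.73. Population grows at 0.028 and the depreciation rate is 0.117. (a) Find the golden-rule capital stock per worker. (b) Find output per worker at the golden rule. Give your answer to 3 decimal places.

Break-even investment rate: n + δ = 0.028 + 0.117 = 0.145.
At the golden rule the marginal product of capital equals n+δ: 0.27·k^(0.27−1) = 0.145. Solving, k_gold = (0.27/0.145)^(1/0.73) ≈ 2.3435.
y_gold = 2.3435^0.27 ≈ 1.2585.

(a) k_gold ≈ 2.343; (b) y_gold ≈ 1.259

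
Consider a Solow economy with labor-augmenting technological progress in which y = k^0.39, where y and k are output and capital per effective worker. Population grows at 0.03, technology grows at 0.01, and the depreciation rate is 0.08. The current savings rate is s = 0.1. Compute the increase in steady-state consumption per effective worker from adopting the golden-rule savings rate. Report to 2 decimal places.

Δc ≈ 0.50

The effective depreciation rate is n + g + δ = 0.03 + 0.01 + 0.08 = 0.12.
Current steady state (s = 0.1): k* = (0.1/0.12)^(1/0.61) ≈ 0.7416, y* = 0.7416^0.39 ≈ 0.8900, c* = (1−0.1)·0.8900 ≈ 0.8010.
Setting f'(k) = n+g+δ gives 0.39·k^(0.39−1) = 0.12, hence k_gold = (0.39/0.12)^(1/0.61) ≈ 6.9048.
y_gold = 6.9048^0.39 ≈ 2.1246, c_gold = y_gold − 0.12·k_gold ≈ 1.2960.
Gain: Δc = 1.2960 − 0.8010 ≈ 0.4950.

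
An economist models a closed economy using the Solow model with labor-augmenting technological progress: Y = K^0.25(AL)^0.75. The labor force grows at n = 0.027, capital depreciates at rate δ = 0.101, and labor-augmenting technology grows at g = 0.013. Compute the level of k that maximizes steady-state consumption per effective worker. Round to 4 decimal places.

n + g + δ = 0.027 + 0.013 + 0.101 = 0.141.
Maximizing c = f(k) − (n+g+δ)·k gives f'(k) = n+g+δ, i.e. 0.25·k^(0.25−1) = 0.141, so k_gold = (0.25/0.141)^(1/0.75) ≈ 2.1460.

k_gold ≈ 2.1460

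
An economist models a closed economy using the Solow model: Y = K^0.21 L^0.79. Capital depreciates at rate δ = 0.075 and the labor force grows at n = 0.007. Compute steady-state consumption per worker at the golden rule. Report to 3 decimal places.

Capital per worker breaks even when investment replaces (n + δ)·k; here n + δ = 0.082.
At the golden rule the marginal product of capital equals n+δ: 0.21·k^(0.21−1) = 0.082. Solving, k_gold = (0.21/0.082)^(1/0.79) ≈ 3.2883.
y_gold = 3.2883^0.21 ≈ 1.2840.
c_gold = y_gold − (n+δ)·k_gold = 1.2840 − 0.082·3.2883 ≈ 1.0144.

c_gold ≈ 1.014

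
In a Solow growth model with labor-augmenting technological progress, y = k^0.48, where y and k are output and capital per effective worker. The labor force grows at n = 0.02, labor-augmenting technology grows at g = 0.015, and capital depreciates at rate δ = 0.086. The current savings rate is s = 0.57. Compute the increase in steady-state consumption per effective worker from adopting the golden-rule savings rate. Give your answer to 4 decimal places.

Capital per effective worker breaks even when investment replaces (n + g + δ)·k; here n + g + δ = 0.121.
Current steady state (s = 0.57): k* = (0.57/0.121)^(1/0.52) ≈ 19.6971, y* = 19.6971^0.48 ≈ 4.1813, c* = (1−0.57)·4.1813 ≈ 1.7980.
At the golden rule the marginal product of capital equals n+g+δ: 0.48·k^(0.48−1) = 0.121. Solving, k_gold = (0.48/0.121)^(1/0.52) ≈ 14.1539.
y_gold = 14.1539^0.48 ≈ 3.5680, c_gold = y_gold − 0.121·k_gold ≈ 1.8553.
Gain: Δc = 1.8553 − 1.7980 ≈ 0.0574.

Δc ≈ 0.0574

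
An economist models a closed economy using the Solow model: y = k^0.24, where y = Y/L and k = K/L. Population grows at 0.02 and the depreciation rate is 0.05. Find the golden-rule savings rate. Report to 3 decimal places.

s_gold = 0.240

The effective depreciation rate is n + δ = 0.02 + 0.05 = 0.07.
At the golden rule MPK = n+δ, and in any Cobb-Douglas steady state s = (n+δ)·k/y = MPK·k/y = capital's share 0.24.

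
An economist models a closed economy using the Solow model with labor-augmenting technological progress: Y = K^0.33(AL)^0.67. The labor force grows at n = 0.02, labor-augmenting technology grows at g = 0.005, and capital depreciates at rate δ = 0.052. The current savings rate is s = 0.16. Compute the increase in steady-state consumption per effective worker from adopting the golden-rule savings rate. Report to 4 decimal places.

Δc ≈ 0.1678

n + g + δ = 0.02 + 0.005 + 0.052 = 0.077.
Current steady state (s = 0.16): k* = (0.16/0.077)^(1/0.67) ≈ 2.9790, y* = 2.9790^0.33 ≈ 1.4337, c* = (1−0.16)·1.4337 ≈ 1.2043.
At the golden rule the marginal product of capital equals n+g+δ: 0.33·k^(0.33−1) = 0.077. Solving, k_gold = (0.33/0.077)^(1/0.67) ≈ 8.7764.
y_gold = 8.7764^0.33 ≈ 2.0478, c_gold = y_gold − 0.077·k_gold ≈ 1.3720.
Gain: Δc = 1.3720 − 1.2043 ≈ 0.1678.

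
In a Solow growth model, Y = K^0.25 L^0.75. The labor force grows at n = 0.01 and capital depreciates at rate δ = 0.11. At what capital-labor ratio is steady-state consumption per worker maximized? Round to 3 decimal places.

k_gold ≈ 2.661

Break-even investment rate: n + δ = 0.01 + 0.11 = 0.12.
Golden rule sets MPK = n+δ: 0.25·k^(0.25−1) = 0.12, so k_gold = (0.25/0.12)^(1/0.75) ≈ 2.6608.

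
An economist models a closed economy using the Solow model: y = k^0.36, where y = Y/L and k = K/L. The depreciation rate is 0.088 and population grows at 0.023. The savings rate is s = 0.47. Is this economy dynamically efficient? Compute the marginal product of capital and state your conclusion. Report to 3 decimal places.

dynamically inefficient; MPK ≈ 0.085

Break-even investment rate: n + δ = 0.023 + 0.088 = 0.111.
Steady-state k*: s·k^0.36 = 0.111·k gives k* = (0.47/0.111)^(1/0.64) ≈ 9.5353.
MPK = 0.36·9.5353^(-0.64) ≈ 0.0850.
MPK < n+δ = 0.111, so the economy is dynamically inefficient (over-saving).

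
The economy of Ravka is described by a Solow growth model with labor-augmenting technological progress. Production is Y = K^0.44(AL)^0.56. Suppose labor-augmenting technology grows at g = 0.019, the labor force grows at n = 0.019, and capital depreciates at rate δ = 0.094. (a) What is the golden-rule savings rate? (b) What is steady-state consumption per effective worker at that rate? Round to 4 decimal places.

(a) s_gold = 0.4400; (b) c_gold ≈ 1.4422

The effective depreciation rate is n + g + δ = 0.019 + 0.019 + 0.094 = 0.132.
For Cobb-Douglas, s_gold equals capital's share: s_gold = 0.44.
At the golden rule the marginal product of capital equals n+g+δ: 0.44·k^(0.44−1) = 0.132. Solving, k_gold = (0.44/0.132)^(1/0.56) ≈ 8.5844.
y_gold = 8.5844^0.44 ≈ 2.5753; c_gold = (1−0.44)·y_gold ≈ 1.4422.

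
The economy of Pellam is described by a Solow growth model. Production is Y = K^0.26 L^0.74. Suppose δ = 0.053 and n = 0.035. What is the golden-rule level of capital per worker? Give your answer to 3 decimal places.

k_gold ≈ 4.323

Capital per worker breaks even when investment replaces (n + δ)·k; here n + δ = 0.088.
At the golden rule the marginal product of capital equals n+δ: 0.26·k^(0.26−1) = 0.088. Solving, k_gold = (0.26/0.088)^(1/0.74) ≈ 4.3231.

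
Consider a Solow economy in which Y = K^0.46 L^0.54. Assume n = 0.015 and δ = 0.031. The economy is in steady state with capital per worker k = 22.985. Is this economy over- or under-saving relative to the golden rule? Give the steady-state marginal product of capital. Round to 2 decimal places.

under-saving; MPK ≈ 0.08

Break-even investment rate: n + δ = 0.015 + 0.031 = 0.046.
MPK = 0.46·k^(0.46−1) = 0.46·22.985^(-0.54) ≈ 0.0846.
MPK > 0.046, so the economy is dynamically efficient (under-saving).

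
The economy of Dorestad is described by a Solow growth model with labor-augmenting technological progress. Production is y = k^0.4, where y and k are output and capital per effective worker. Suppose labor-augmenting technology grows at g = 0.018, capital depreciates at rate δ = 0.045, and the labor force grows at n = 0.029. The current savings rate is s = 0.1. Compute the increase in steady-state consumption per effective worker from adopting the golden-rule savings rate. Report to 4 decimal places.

Δc ≈ 0.6469

The effective depreciation rate is n + g + δ = 0.029 + 0.018 + 0.045 = 0.092.
Current steady state (s = 0.1): k* = (0.1/0.092)^(1/0.6) ≈ 1.1491, y* = 1.1491^0.4 ≈ 1.0572, c* = (1−0.1)·1.0572 ≈ 0.9514.
Golden rule sets MPK = n+g+δ: 0.4·k^(0.4−1) = 0.092, so k_gold = (0.4/0.092)^(1/0.6) ≈ 11.5821.
y_gold = 11.5821^0.4 ≈ 2.6639, c_gold = y_gold − 0.092·k_gold ≈ 1.5983.
Gain: Δc = 1.5983 − 0.9514 ≈ 0.6469.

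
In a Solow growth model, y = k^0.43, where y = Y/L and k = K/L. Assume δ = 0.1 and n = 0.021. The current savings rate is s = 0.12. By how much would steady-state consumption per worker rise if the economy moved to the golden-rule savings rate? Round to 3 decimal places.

Δc ≈ 0.609

The effective depreciation rate is n + δ = 0.021 + 0.1 = 0.121.
Current steady state (s = 0.12): k* = (0.12/0.121)^(1/0.57) ≈ 0.9855, y* = 0.9855^0.43 ≈ 0.9938, c* = (1−0.12)·0.9938 ≈ 0.8745.
Setting f'(k) = n+δ gives 0.43·k^(0.43−1) = 0.121, hence k_gold = (0.43/0.121)^(1/0.57) ≈ 9.2493.
y_gold = 9.2493^0.43 ≈ 2.6027, c_gold = y_gold − 0.121·k_gold ≈ 1.4836.
Gain: Δc = 1.4836 − 0.8745 ≈ 0.6090.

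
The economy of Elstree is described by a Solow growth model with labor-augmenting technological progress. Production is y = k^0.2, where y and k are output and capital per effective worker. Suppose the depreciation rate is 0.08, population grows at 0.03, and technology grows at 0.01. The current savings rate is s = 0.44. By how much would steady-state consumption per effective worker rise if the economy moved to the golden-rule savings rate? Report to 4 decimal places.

Δc ≈ 0.1341

n + g + δ = 0.03 + 0.01 + 0.08 = 0.12.
Current steady state (s = 0.44): k* = (0.44/0.12)^(1/0.8) ≈ 5.0739, y* = 5.0739^0.2 ≈ 1.3838, c* = (1−0.44)·1.3838 ≈ 0.7749.
At the golden rule the marginal product of capital equals n+g+δ: 0.2·k^(0.2−1) = 0.12. Solving, k_gold = (0.2/0.12)^(1/0.8) ≈ 1.8937.
y_gold = 1.8937^0.2 ≈ 1.1362, c_gold = y_gold − 0.12·k_gold ≈ 0.9090.
Gain: Δc = 0.9090 − 0.7749 ≈ 0.1341.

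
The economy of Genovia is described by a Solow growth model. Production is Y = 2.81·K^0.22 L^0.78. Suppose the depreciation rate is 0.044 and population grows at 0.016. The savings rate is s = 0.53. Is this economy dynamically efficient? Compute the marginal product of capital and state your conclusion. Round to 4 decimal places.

dynamically inefficient; MPK ≈ 0.0249

Break-even investment rate: n + δ = 0.016 + 0.044 = 0.06.
Steady-state k*: s·A·k^0.22 = 0.06·k gives k* = (0.53·2.81/0.06)^(1/0.78) ≈ 61.4108.
MPK = 0.22·2.81·61.4108^(-0.78) ≈ 0.0249.
MPK < n+δ = 0.06, so the economy is dynamically inefficient (over-saving).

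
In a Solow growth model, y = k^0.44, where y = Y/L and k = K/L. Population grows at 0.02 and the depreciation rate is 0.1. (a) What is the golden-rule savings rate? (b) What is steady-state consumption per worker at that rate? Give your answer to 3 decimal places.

(a) s_gold = 0.440; (b) c_gold ≈ 1.554

Break-even investment rate: n + δ = 0.02 + 0.1 = 0.12.
For Cobb-Douglas, s_gold equals capital's share: s_gold = 0.44.
Setting f'(k) = n+δ gives 0.44·k^(0.44−1) = 0.12, hence k_gold = (0.44/0.12)^(1/0.56) ≈ 10.1772.
y_gold = 10.1772^0.44 ≈ 2.7756; c_gold = (1−0.44)·y_gold ≈ 1.5543.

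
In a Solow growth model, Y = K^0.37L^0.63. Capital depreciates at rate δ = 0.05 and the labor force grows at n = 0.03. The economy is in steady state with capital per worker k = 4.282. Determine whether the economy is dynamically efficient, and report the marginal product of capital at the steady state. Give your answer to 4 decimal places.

dynamically efficient; MPK ≈ 0.1480

The effective depreciation rate is n + δ = 0.03 + 0.05 = 0.08.
MPK = 0.37·k^(0.37−1) = 0.37·4.282^(-0.63) ≈ 0.1480.
MPK > 0.08, so the economy is dynamically efficient (under-saving).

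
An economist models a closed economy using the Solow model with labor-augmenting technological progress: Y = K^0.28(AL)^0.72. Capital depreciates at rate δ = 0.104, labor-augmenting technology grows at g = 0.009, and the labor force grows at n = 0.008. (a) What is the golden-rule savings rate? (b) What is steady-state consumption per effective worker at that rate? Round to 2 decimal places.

The effective depreciation rate is n + g + δ = 0.008 + 0.009 + 0.104 = 0.121.
For Cobb-Douglas, s_gold equals capital's share: s_gold = 0.28.
At the golden rule the marginal product of capital equals n+g+δ: 0.28·k^(0.28−1) = 0.121. Solving, k_gold = (0.28/0.121)^(1/0.72) ≈ 3.2068.
y_gold = 3.2068^0.28 ≈ 1.3858; c_gold = (1−0.28)·y_gold ≈ 0.9978.

(a) s_gold = 0.28; (b) c_gold ≈ 1.00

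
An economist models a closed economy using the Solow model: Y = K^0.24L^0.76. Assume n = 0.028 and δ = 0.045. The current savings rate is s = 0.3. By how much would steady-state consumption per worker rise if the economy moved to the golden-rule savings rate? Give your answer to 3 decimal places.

The effective depreciation rate is n + δ = 0.028 + 0.045 = 0.073.
Current steady state (s = 0.3): k* = (0.3/0.073)^(1/0.76) ≈ 6.4214, y* = 6.4214^0.24 ≈ 1.5625, c* = (1−0.3)·1.5625 ≈ 1.0938.
Setting f'(k) = n+δ gives 0.24·k^(0.24−1) = 0.073, hence k_gold = (0.24/0.073)^(1/0.76) ≈ 4.7876.
y_gold = 4.7876^0.24 ≈ 1.4562, c_gold = y_gold − 0.073·k_gold ≈ 1.1067.
Gain: Δc = 1.1067 − 1.0938 ≈ 0.0130.

Δc ≈ 0.013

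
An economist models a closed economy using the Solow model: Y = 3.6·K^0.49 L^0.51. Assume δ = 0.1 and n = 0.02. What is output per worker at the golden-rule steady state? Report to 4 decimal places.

y_gold ≈ 47.6258

n + δ = 0.02 + 0.1 = 0.12.
Maximizing c = f(k) − (n+δ)·k gives f'(k) = n+δ, i.e. 0.49·3.6·k^(0.49−1) = 0.12, so k_gold = (0.49·3.6/0.12)^(1/0.51) ≈ 194.4722.
Output: y_gold = 3.6·k_gold^0.49 = 3.6·194.4722^0.49 ≈ 47.6258.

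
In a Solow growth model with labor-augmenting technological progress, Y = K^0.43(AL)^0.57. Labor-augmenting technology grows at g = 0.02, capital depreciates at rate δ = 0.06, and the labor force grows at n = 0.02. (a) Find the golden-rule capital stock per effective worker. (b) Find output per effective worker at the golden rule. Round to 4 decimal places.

(a) k_gold ≈ 12.9225; (b) y_gold ≈ 3.0052

n + g + δ = 0.02 + 0.02 + 0.06 = 0.1.
Maximizing c = f(k) − (n+g+δ)·k gives f'(k) = n+g+δ, i.e. 0.43·k^(0.43−1) = 0.1, so k_gold = (0.43/0.1)^(1/0.57) ≈ 12.9225.
y_gold = 12.9225^0.43 ≈ 3.0052.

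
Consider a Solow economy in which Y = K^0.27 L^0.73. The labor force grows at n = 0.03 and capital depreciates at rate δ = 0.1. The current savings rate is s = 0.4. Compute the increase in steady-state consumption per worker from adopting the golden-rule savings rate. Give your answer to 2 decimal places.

n + δ = 0.03 + 0.1 = 0.13.
Current steady state (s = 0.4): k* = (0.4/0.13)^(1/0.73) ≈ 4.6629, y* = 4.6629^0.27 ≈ 1.5154, c* = (1−0.4)·1.5154 ≈ 0.9093.
Setting f'(k) = n+δ gives 0.27·k^(0.27−1) = 0.13, hence k_gold = (0.27/0.13)^(1/0.73) ≈ 2.7216.
y_gold = 2.7216^0.27 ≈ 1.3104, c_gold = y_gold − 0.13·k_gold ≈ 0.9566.
Gain: Δc = 0.9566 − 0.9093 ≈ 0.0473.

Δc ≈ 0.05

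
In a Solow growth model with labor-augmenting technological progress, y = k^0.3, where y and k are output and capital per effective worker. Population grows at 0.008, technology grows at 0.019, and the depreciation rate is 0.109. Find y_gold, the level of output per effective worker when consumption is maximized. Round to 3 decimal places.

y_gold ≈ 1.404

n + g + δ = 0.008 + 0.019 + 0.109 = 0.136.
Golden rule sets MPK = n+g+δ: 0.3·k^(0.3−1) = 0.136, so k_gold = (0.3/0.136)^(1/0.7) ≈ 3.0962.
Output: y_gold = k_gold^0.3 = 3.0962^0.3 ≈ 1.4036.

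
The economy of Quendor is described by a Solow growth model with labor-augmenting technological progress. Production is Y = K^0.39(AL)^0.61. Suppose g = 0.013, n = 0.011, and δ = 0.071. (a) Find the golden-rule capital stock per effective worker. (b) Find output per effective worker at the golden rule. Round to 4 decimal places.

Capital per effective worker breaks even when investment replaces (n + g + δ)·k; here n + g + δ = 0.095.
Golden rule sets MPK = n+g+δ: 0.39·k^(0.39−1) = 0.095, so k_gold = (0.39/0.095)^(1/0.61) ≈ 10.1269.
y_gold = 10.1269^0.39 ≈ 2.4668.

(a) k_gold ≈ 10.1269; (b) y_gold ≈ 2.4668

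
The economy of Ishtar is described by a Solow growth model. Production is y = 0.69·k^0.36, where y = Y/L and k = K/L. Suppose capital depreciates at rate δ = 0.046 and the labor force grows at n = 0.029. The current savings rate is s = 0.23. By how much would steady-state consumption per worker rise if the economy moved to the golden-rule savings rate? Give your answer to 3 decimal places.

Break-even investment rate: n + δ = 0.029 + 0.046 = 0.075.
Current steady state (s = 0.23): k* = (0.23·0.69/0.075)^(1/0.64) ≈ 3.2257, y* = 0.69·3.2257^0.36 ≈ 1.0518, c* = (1−0.23)·1.0518 ≈ 0.8099.
Setting f'(k) = n+δ gives 0.36·0.69·k^(0.36−1) = 0.075, hence k_gold = (0.36·0.69/0.075)^(1/0.64) ≈ 6.4959.
y_gold = 0.69·6.4959^0.36 ≈ 1.3533, c_gold = y_gold − 0.075·k_gold ≈ 0.8661.
Gain: Δc = 0.8661 − 0.8099 ≈ 0.0562.

Δc ≈ 0.056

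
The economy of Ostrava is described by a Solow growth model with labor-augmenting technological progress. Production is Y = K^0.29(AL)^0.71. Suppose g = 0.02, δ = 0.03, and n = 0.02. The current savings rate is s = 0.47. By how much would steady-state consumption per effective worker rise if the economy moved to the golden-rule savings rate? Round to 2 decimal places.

Break-even investment rate: n + g + δ = 0.02 + 0.02 + 0.03 = 0.07.
Current steady state (s = 0.47): k* = (0.47/0.07)^(1/0.71) ≈ 14.6147, y* = 14.6147^0.29 ≈ 2.1767, c* = (1−0.47)·2.1767 ≈ 1.1536.
Maximizing c = f(k) − (n+g+δ)·k gives f'(k) = n+g+δ, i.e. 0.29·k^(0.29−1) = 0.07, so k_gold = (0.29/0.07)^(1/0.71) ≈ 7.4035.
y_gold = 7.4035^0.29 ≈ 1.7870, c_gold = y_gold − 0.07·k_gold ≈ 1.2688.
Gain: Δc = 1.2688 − 1.1536 ≈ 0.1152.

Δc ≈ 0.12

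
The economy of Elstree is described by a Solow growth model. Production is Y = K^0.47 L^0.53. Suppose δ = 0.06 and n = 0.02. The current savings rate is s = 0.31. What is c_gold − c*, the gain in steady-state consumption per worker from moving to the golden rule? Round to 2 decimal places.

Break-even investment rate: n + δ = 0.02 + 0.06 = 0.08.
Current steady state (s = 0.31): k* = (0.31/0.08)^(1/0.53) ≈ 12.8809, y* = 12.8809^0.47 ≈ 3.3241, c* = (1−0.31)·3.3241 ≈ 2.2936.
Setting f'(k) = n+δ gives 0.47·k^(0.47−1) = 0.08, hence k_gold = (0.47/0.08)^(1/0.53) ≈ 28.2461.
y_gold = 28.2461^0.47 ≈ 4.8078, c_gold = y_gold − 0.08·k_gold ≈ 2.5482.
Gain: Δc = 2.5482 − 2.2936 ≈ 0.2545.

Δc ≈ 0.25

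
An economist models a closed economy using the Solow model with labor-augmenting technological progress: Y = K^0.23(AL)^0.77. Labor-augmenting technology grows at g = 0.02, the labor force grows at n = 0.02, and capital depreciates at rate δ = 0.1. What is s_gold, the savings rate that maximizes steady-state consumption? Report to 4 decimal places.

Capital per effective worker breaks even when investment replaces (n + g + δ)·k; here n + g + δ = 0.14.
At the golden rule MPK = n+g+δ, and in any Cobb-Douglas steady state s = (n+g+δ)·k/y = MPK·k/y = capital's share 0.23.

s_gold = 0.2300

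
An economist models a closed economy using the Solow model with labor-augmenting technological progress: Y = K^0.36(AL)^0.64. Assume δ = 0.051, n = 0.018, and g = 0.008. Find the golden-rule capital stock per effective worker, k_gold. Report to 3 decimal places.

Break-even investment rate: n + g + δ = 0.018 + 0.008 + 0.051 = 0.077.
At the golden rule the marginal product of capital equals n+g+δ: 0.36·k^(0.36−1) = 0.077. Solving, k_gold = (0.36/0.077)^(1/0.64) ≈ 11.1322.

k_gold ≈ 11.132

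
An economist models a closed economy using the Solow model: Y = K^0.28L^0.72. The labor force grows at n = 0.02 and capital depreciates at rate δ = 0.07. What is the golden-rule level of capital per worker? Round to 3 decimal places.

k_gold ≈ 4.837

n + δ = 0.02 + 0.07 = 0.09.
Golden rule sets MPK = n+δ: 0.28·k^(0.28−1) = 0.09, so k_gold = (0.28/0.09)^(1/0.72) ≈ 4.8373.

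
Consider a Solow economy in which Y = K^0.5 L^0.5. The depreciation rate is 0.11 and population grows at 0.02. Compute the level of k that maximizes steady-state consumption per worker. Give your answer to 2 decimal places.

Break-even investment rate: n + δ = 0.02 + 0.11 = 0.13.
Golden rule sets MPK = n+δ: 0.5·k^(0.5−1) = 0.13, so k_gold = (0.5/0.13)^(1/0.5) ≈ 14.7929.

k_gold ≈ 14.79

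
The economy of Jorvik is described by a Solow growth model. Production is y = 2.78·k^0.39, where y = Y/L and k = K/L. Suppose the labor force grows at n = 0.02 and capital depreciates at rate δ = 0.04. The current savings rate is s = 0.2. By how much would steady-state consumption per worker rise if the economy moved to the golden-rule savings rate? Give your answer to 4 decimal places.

n + δ = 0.02 + 0.04 = 0.06.
Current steady state (s = 0.2): k* = (0.2·2.78/0.06)^(1/0.61) ≈ 38.4699, y* = 2.78·38.4699^0.39 ≈ 11.5410, c* = (1−0.2)·11.5410 ≈ 9.2328.
Golden rule sets MPK = n+δ: 0.39·2.78·k^(0.39−1) = 0.06, so k_gold = (0.39·2.78/0.06)^(1/0.61) ≈ 114.9707.
y_gold = 2.78·114.9707^0.39 ≈ 17.6878, c_gold = y_gold − 0.06·k_gold ≈ 10.7896.
Gain: Δc = 10.7896 − 9.2328 ≈ 1.5568.

Δc ≈ 1.5568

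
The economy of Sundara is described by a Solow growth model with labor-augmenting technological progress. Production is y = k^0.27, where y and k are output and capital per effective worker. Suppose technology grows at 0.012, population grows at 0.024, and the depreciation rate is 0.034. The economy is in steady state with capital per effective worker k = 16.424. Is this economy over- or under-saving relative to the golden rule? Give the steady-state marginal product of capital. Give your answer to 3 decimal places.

over-saving; MPK ≈ 0.035

The effective depreciation rate is n + g + δ = 0.024 + 0.012 + 0.034 = 0.07.
MPK = 0.27·k^(0.27−1) = 0.27·16.424^(-0.73) ≈ 0.0350.
MPK < 0.07, so the economy is dynamically inefficient (over-saving).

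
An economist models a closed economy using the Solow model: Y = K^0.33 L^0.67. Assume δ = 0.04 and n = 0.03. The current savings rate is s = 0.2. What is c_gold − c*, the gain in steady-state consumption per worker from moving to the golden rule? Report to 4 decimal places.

Δc ≈ 0.0963

n + δ = 0.03 + 0.04 = 0.07.
Current steady state (s = 0.2): k* = (0.2/0.07)^(1/0.67) ≈ 4.7918, y* = 4.7918^0.33 ≈ 1.6771, c* = (1−0.2)·1.6771 ≈ 1.3417.
Maximizing c = f(k) − (n+δ)·k gives f'(k) = n+δ, i.e. 0.33·k^(0.33−1) = 0.07, so k_gold = (0.33/0.07)^(1/0.67) ≈ 10.1181.
y_gold = 10.1181^0.33 ≈ 2.1463, c_gold = y_gold − 0.07·k_gold ≈ 1.4380.
Gain: Δc = 1.4380 − 1.3417 ≈ 0.0963.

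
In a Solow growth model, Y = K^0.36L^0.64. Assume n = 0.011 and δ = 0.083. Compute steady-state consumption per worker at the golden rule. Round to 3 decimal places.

c_gold ≈ 1.362

n + δ = 0.011 + 0.083 = 0.094.
At the golden rule the marginal product of capital equals n+δ: 0.36·k^(0.36−1) = 0.094. Solving, k_gold = (0.36/0.094)^(1/0.64) ≈ 8.1510.
y_gold = 8.1510^0.36 ≈ 2.1283.
c_gold = y_gold − (n+δ)·k_gold = 2.1283 − 0.094·8.1510 ≈ 1.3621.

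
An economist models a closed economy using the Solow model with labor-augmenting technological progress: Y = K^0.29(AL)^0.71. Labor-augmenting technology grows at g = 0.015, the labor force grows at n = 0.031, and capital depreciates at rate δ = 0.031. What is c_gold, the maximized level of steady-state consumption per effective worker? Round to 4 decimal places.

n + g + δ = 0.031 + 0.015 + 0.031 = 0.077.
Setting f'(k) = n+g+δ gives 0.29·k^(0.29−1) = 0.077, hence k_gold = (0.29/0.077)^(1/0.71) ≈ 6.4735.
y_gold = 6.4735^0.29 ≈ 1.7188.
c_gold = y_gold − (n+g+δ)·k_gold = 1.7188 − 0.077·6.4735 ≈ 1.2204.

c_gold ≈ 1.2204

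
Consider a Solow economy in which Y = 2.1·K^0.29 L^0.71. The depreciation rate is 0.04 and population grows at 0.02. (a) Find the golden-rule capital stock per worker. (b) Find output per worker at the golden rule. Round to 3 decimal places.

The effective depreciation rate is n + δ = 0.02 + 0.04 = 0.06.
Golden rule sets MPK = n+δ: 0.29·2.1·k^(0.29−1) = 0.06, so k_gold = (0.29·2.1/0.06)^(1/0.71) ≈ 26.1552.
y_gold = 2.1·26.1552^0.29 ≈ 5.4114.

(a) k_gold ≈ 26.155; (b) y_gold ≈ 5.411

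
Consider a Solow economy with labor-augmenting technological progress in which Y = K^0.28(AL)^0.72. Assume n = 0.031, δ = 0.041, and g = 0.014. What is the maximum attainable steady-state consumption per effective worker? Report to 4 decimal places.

c_gold ≈ 1.1395

The effective depreciation rate is n + g + δ = 0.031 + 0.014 + 0.041 = 0.086.
Golden rule sets MPK = n+g+δ: 0.28·k^(0.28−1) = 0.086, so k_gold = (0.28/0.086)^(1/0.72) ≈ 5.1526.
y_gold = 5.1526^0.28 ≈ 1.5826.
c_gold = y_gold − (n+g+δ)·k_gold = 1.5826 − 0.086·5.1526 ≈ 1.1395.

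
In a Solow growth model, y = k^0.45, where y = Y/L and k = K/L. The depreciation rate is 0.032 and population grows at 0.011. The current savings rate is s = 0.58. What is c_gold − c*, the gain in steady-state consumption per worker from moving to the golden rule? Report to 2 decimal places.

Break-even investment rate: n + δ = 0.011 + 0.032 = 0.043.
Current steady state (s = 0.58): k* = (0.58/0.043)^(1/0.55) ≈ 113.3631, y* = 113.3631^0.45 ≈ 8.4045, c* = (1−0.58)·8.4045 ≈ 3.5299.
Maximizing c = f(k) − (n+δ)·k gives f'(k) = n+δ, i.e. 0.45·k^(0.45−1) = 0.043, so k_gold = (0.45/0.043)^(1/0.55) ≈ 71.4628.
y_gold = 71.4628^0.45 ≈ 6.8287, c_gold = y_gold − 0.043·k_gold ≈ 3.7558.
Gain: Δc = 3.7558 − 3.5299 ≈ 0.2259.

Δc ≈ 0.23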